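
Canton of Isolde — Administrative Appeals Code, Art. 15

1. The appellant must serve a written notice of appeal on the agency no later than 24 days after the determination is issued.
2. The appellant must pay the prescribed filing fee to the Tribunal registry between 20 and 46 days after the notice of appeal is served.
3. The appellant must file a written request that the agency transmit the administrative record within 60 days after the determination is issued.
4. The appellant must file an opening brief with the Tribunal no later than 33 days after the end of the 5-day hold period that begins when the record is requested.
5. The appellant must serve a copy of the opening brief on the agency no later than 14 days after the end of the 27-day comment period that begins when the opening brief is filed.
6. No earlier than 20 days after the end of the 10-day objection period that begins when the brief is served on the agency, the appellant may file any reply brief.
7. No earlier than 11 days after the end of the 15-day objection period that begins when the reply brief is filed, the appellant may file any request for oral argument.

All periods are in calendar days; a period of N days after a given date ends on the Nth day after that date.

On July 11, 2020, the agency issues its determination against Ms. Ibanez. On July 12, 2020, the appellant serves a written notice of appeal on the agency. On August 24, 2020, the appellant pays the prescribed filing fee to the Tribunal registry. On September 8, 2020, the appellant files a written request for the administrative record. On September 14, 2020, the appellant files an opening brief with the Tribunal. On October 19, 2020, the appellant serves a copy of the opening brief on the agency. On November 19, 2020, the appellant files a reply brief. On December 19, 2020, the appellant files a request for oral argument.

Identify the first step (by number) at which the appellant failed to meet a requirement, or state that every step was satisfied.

None — every step was satisfied

Step 1 — counting 24 days from July 11, 2020 (when the determination is issued) gives a deadline of August 4, 2020; completed July 12, 2020, before the deadline.
Step 2 — 20 and 46 days from July 12, 2020 (when the notice of appeal is served) are August 1, 2020 and August 27, 2020 respectively; done August 24, 2020, which is between those dates.
Step 3 — counting 60 days from July 11, 2020 (when the determination is issued) gives a deadline of September 9, 2020; September 8, 2020 is within that limit.
Step 4 — counting 33 days from September 13, 2020 (end of the 5-day hold period, which began when the record is requested on September 8, 2020) gives a deadline of October 16, 2020; completed September 14, 2020, before the deadline.
Step 5 — counting 14 days from October 11, 2020 (end of the 27-day comment period, which began when the opening brief is filed on September 14, 2020) gives a deadline of October 25, 2020; done October 19, 2020 — timely.
Step 6 — must wait 20 days from October 29, 2020 (end of the 10-day objection period, which began when the brief is served on the agency on October 19, 2020), so not before November 18, 2020; done November 19, 2020, after the minimum wait.
Step 7 — must wait 11 days from December 4, 2020 (end of the 15-day objection period, which began when the reply brief is filed on November 19, 2020), so not before December 15, 2020; December 19, 2020 is on or after that date.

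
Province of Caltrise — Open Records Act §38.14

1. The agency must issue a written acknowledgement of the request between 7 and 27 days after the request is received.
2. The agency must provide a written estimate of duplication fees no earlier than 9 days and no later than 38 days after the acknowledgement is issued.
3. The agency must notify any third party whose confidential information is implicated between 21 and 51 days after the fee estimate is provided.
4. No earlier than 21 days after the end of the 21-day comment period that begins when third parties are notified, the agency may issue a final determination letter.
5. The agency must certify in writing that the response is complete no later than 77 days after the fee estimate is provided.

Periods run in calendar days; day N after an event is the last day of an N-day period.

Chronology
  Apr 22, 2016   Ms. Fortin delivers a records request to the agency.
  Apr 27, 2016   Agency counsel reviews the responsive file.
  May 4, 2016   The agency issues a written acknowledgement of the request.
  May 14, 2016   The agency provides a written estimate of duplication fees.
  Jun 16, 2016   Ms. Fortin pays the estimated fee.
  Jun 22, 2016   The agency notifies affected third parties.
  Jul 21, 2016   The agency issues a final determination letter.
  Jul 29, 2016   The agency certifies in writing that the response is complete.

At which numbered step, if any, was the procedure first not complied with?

Step 1: the window is 7–27 days after Apr 22, 2016 (when the request is received), so Apr 29, 2016 through May 19, 2016; done May 4, 2016 — within the window.
Step 2: the window is 9–38 days after May 4, 2016 (when the acknowledgement is issued), so May 13, 2016 through Jun 11, 2016; done May 14, 2016, which is between those dates.
Step 3: the window is 21–51 days after May 14, 2016 (when the fee estimate is provided), so Jun 4, 2016 through Jul 4, 2016; done Jun 22, 2016, which is between those dates.
Step 4: the earliest permitted date is 21 days after Jul 13, 2016 (end of the 21-day comment period, which began when third parties are notified on Jun 22, 2016), i.e. Aug 3, 2016; Jul 21, 2016 is 13 days before the earliest permitted date.
No need to go further; step 4 was not satisfied.

Step 4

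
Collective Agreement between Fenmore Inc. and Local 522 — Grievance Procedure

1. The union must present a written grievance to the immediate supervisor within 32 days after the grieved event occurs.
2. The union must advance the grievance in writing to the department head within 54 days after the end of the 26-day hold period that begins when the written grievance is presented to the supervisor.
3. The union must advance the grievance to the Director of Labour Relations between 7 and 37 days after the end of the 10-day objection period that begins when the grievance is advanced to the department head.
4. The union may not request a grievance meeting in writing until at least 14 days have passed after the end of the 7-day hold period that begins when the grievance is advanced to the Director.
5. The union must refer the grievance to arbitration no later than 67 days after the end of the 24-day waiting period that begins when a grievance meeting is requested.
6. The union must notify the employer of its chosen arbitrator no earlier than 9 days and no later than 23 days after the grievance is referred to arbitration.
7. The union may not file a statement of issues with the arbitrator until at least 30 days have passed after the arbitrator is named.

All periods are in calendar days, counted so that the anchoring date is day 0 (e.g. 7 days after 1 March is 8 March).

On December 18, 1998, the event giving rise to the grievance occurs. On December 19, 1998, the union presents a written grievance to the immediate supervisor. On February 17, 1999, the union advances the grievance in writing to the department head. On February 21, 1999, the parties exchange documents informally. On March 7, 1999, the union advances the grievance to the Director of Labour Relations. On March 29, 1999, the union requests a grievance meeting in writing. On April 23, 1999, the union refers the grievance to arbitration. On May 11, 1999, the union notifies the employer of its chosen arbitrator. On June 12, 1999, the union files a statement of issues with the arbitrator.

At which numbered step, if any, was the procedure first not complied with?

None — every step was satisfied

Step 1: 32 days after December 18, 1998 (when the grieved event occurs) is January 19, 1999; completed December 19, 1998, before the deadline.
Step 2: 54 days after January 14, 1999 (end of the 26-day hold period, which began when the written grievance is presented to the supervisor on December 19, 1998) is March 9, 1999; done February 17, 1999 — timely.
Step 3: the window is 7–37 days after February 27, 1999 (end of the 10-day objection period, which began when the grievance is advanced to the department head on February 17, 1999), so March 6, 1999 through April 5, 1999; done March 7, 1999, which is between those dates.
Step 4: the earliest permitted date is 14 days after March 14, 1999 (end of the 7-day hold period, which began when the grievance is advanced to the Director on March 7, 1999), i.e. March 28, 1999; March 29, 1999 is on or after that date.
Step 5: 67 days after April 22, 1999 (end of the 24-day waiting period, which began when a grievance meeting is requested on March 29, 1999) is June 28, 1999; completed April 23, 1999, before the deadline.
Step 6: the window is 9–23 days after April 23, 1999 (when the grievance is referred to arbitration), so May 2, 1999 through May 16, 1999; May 11, 1999 falls inside that range.
Step 7: the earliest permitted date is 30 days after May 11, 1999 (when the arbitrator is named), i.e. June 10, 1999; done June 12, 1999, after the minimum wait.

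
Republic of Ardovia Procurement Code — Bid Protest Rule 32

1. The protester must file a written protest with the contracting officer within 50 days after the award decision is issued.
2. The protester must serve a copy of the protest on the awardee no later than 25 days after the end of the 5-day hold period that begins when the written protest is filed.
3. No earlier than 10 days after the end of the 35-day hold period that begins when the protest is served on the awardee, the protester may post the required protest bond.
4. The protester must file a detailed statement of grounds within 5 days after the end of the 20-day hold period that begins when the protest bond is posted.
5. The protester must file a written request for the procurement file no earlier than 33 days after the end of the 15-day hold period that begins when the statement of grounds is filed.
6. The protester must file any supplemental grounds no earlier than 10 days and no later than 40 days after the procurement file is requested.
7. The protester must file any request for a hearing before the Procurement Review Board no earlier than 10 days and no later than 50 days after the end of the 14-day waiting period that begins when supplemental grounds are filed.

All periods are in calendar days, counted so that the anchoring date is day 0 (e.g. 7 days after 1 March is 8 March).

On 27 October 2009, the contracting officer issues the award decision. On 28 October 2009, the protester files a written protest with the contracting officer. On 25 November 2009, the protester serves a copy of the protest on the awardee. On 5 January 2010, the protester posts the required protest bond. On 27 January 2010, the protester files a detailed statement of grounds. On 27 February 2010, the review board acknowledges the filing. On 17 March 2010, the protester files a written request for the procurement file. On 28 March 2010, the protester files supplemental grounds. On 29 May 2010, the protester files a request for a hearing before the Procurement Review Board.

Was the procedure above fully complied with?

No

(1) due by 27 October 2009 + 50 days = 16 December 2009; completed 28 October 2009, before the deadline.
(2) due by 2 November 2009 + 25 days = 27 November 2009; done 25 November 2009 — timely.
(3) permitted from 30 December 2009 + 10 days = 9 January 2010 onward; done 5 January 2010 — 4 days too early.
The procedure was therefore not followed at step 3.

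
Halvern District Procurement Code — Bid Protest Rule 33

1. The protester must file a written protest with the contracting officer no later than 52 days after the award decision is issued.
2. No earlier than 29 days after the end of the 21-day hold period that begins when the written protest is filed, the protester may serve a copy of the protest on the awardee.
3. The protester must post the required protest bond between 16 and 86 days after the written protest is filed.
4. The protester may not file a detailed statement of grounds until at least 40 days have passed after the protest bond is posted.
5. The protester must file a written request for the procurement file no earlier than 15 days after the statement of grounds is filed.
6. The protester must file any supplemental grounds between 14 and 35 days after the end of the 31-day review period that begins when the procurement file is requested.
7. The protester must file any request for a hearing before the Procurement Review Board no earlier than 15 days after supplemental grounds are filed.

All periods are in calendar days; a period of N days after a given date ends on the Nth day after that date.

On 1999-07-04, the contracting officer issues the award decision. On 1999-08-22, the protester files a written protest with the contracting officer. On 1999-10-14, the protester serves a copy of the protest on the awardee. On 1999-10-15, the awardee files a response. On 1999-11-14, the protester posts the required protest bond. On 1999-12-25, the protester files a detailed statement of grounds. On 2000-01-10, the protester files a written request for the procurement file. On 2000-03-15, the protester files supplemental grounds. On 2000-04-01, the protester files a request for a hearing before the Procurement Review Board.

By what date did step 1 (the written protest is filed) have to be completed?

1999-08-25

Step 1 runs from 1999-07-04, when the award decision is issued. 52 days after 1999-07-04 is 1999-08-25.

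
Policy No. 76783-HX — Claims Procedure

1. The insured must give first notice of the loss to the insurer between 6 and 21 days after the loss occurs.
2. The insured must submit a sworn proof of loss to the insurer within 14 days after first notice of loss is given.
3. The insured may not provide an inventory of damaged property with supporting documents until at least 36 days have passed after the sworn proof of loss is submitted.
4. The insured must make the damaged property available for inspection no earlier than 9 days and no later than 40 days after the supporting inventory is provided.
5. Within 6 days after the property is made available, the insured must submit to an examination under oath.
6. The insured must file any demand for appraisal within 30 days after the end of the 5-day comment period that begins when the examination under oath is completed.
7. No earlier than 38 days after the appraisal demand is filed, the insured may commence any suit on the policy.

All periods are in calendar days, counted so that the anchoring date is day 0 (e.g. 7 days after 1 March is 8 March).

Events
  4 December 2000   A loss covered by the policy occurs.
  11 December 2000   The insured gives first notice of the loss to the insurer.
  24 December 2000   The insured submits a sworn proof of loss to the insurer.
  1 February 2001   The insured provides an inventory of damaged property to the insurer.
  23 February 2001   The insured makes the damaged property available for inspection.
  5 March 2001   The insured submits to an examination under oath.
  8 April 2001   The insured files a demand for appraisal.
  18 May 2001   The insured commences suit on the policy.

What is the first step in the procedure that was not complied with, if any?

Step 5

(1) the permitted window runs from 4 December 2000 + 6 = 10 December 2000 to 4 December 2000 + 21 = 25 December 2000; done 11 December 2000 — within the window.
(2) due by 11 December 2000 + 14 days = 25 December 2000; 24 December 2000 is within that limit.
(3) permitted from 24 December 2000 + 36 days = 29 January 2001 onward; done 1 February 2001, after the minimum wait.
(4) the permitted window runs from 1 February 2001 + 9 = 10 February 2001 to 1 February 2001 + 40 = 13 March 2001; done 23 February 2001 — within the window.
(5) due by 23 February 2001 + 6 days = 1 March 2001; 5 March 2001 misses that deadline by 4 days.
Later steps need not be reached.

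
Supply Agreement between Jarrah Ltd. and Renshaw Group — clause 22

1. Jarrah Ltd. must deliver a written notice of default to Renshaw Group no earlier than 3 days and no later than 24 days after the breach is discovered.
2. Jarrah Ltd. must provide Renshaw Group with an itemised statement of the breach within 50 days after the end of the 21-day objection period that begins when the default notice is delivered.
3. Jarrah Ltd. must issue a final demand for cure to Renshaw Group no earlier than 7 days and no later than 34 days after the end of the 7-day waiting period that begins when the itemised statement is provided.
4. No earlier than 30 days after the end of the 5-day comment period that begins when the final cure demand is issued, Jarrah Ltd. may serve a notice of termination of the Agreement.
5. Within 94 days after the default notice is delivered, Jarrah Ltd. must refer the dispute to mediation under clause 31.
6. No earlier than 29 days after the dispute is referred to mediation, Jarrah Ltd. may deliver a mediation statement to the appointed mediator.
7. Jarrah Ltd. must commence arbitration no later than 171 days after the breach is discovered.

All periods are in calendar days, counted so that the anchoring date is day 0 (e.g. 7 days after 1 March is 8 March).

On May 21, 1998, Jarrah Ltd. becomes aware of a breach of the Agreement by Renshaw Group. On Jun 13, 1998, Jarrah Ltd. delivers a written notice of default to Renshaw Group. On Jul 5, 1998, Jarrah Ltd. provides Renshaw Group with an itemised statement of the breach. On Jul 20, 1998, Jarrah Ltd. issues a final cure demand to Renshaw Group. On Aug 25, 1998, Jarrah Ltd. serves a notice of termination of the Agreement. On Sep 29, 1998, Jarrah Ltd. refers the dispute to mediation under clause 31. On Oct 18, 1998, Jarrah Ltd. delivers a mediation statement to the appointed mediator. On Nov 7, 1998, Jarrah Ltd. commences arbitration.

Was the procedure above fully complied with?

Step 1 — 3 and 24 days from May 21, 1998 (when the breach is discovered) are May 24, 1998 and Jun 14, 1998 respectively; done Jun 13, 1998 — within the window.
Step 2 — counting 50 days from Jul 4, 1998 (end of the 21-day objection period, which began when the default notice is delivered on Jun 13, 1998) gives a deadline of Aug 23, 1998; done Jul 5, 1998 — timely.
Step 3 — 7 and 34 days from Jul 12, 1998 (end of the 7-day waiting period, which began when the itemised statement is provided on Jul 5, 1998) are Jul 19, 1998 and Aug 15, 1998 respectively; done Jul 20, 1998 — within the window.
Step 4 — must wait 30 days from Jul 25, 1998 (end of the 5-day comment period, which began when the final cure demand is issued on Jul 20, 1998), so not before Aug 24, 1998; Aug 25, 1998 is on or after that date.
Step 5 — counting 94 days from Jun 13, 1998 (when the default notice is delivered) gives a deadline of Sep 15, 1998; Sep 29, 1998 misses that deadline by 14 days.
Later steps need not be reached.

No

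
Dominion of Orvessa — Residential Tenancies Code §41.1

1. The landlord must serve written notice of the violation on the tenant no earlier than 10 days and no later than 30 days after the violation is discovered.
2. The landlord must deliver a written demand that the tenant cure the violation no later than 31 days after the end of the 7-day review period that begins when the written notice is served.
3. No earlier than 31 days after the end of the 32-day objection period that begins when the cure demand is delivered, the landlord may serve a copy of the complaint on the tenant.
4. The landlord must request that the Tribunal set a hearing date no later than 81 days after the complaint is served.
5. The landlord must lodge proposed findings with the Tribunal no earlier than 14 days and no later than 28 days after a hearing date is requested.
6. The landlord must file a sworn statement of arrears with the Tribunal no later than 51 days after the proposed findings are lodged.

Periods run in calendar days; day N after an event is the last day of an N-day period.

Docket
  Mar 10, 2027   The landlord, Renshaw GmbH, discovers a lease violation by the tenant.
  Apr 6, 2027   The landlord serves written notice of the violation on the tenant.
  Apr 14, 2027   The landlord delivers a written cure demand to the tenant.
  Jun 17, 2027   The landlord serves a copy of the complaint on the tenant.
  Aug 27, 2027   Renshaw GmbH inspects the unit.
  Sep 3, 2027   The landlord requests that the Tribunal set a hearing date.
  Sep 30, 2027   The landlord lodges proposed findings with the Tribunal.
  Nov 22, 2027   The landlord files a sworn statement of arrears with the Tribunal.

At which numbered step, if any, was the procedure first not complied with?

Step 6

(1) the permitted window runs from Mar 10, 2027 + 10 = Mar 20, 2027 to Mar 10, 2027 + 30 = Apr 9, 2027; done Apr 6, 2027 — within the window.
(2) due by Apr 13, 2027 + 31 days = May 14, 2027; done Apr 14, 2027 — timely.
(3) permitted from May 16, 2027 + 31 days = Jun 16, 2027 onward; done Jun 17, 2027, after the minimum wait.
(4) due by Jun 17, 2027 + 81 days = Sep 6, 2027; completed Sep 3, 2027, before the deadline.
(5) the permitted window runs from Sep 3, 2027 + 14 = Sep 17, 2027 to Sep 3, 2027 + 28 = Oct 1, 2027; Sep 30, 2027 falls inside that range.
(6) due by Sep 30, 2027 + 51 days = Nov 20, 2027; done Nov 22, 2027 — 2 days late.
No need to go further; step 6 was not satisfied.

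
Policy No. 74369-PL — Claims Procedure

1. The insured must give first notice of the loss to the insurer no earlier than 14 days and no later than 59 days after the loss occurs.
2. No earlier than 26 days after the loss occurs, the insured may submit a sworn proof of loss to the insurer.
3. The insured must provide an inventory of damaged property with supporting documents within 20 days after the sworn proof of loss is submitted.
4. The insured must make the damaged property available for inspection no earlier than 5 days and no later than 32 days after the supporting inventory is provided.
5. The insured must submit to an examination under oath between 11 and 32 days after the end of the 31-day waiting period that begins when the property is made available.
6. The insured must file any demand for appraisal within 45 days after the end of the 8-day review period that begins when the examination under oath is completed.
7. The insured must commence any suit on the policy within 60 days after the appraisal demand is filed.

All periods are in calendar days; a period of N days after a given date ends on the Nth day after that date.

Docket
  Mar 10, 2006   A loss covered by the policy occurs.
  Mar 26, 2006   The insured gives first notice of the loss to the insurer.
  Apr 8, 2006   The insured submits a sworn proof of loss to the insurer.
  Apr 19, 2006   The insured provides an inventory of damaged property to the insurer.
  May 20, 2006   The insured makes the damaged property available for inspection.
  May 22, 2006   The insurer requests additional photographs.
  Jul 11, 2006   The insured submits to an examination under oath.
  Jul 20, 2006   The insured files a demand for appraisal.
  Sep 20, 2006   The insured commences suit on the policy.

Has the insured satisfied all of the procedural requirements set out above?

Step 1: the window is 14–59 days after Mar 10, 2006 (when the loss occurs), so Mar 24, 2006 through May 8, 2006; done Mar 26, 2006, which is between those dates.
Step 2: the earliest permitted date is 26 days after Mar 10, 2006 (when the loss occurs), i.e. Apr 5, 2006; done Apr 8, 2006, after the minimum wait.
Step 3: 20 days after Apr 8, 2006 (when the sworn proof of loss is submitted) is Apr 28, 2006; done Apr 19, 2006 — timely.
Step 4: the window is 5–32 days after Apr 19, 2006 (when the supporting inventory is provided), so Apr 24, 2006 through May 21, 2006; done May 20, 2006, which is between those dates.
Step 5: the window is 11–32 days after Jun 20, 2006 (end of the 31-day waiting period, which began when the property is made available on May 20, 2006), so Jul 1, 2006 through Jul 22, 2006; done Jul 11, 2006 — within the window.
Step 6: 45 days after Jul 19, 2006 (end of the 8-day review period, which began when the examination under oath is completed on Jul 11, 2006) is Sep 2, 2006; Jul 20, 2006 is within that limit.
Step 7: 60 days after Jul 20, 2006 (when the appraisal demand is filed) is Sep 18, 2006; Sep 20, 2006 misses that deadline by 2 days.
Later steps need not be reached.

No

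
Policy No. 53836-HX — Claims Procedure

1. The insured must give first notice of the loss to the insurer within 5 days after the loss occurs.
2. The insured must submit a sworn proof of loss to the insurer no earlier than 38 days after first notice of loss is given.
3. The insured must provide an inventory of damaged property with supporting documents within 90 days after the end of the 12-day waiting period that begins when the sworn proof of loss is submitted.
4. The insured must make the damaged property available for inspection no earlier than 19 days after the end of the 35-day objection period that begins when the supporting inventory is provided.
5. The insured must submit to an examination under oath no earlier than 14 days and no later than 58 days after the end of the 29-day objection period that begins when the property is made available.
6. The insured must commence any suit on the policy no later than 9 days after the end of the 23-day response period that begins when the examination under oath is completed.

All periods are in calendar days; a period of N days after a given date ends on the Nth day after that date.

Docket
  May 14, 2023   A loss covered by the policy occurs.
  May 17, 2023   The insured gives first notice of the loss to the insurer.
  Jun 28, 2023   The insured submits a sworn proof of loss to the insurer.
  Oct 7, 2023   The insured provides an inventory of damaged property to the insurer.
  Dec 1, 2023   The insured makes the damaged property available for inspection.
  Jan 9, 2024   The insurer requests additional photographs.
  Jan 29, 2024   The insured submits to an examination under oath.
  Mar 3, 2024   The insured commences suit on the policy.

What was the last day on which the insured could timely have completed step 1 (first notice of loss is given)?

May 19, 2023

Step 1 runs from May 14, 2023, when the loss occurs. 5 days after May 14, 2023 is May 19, 2023.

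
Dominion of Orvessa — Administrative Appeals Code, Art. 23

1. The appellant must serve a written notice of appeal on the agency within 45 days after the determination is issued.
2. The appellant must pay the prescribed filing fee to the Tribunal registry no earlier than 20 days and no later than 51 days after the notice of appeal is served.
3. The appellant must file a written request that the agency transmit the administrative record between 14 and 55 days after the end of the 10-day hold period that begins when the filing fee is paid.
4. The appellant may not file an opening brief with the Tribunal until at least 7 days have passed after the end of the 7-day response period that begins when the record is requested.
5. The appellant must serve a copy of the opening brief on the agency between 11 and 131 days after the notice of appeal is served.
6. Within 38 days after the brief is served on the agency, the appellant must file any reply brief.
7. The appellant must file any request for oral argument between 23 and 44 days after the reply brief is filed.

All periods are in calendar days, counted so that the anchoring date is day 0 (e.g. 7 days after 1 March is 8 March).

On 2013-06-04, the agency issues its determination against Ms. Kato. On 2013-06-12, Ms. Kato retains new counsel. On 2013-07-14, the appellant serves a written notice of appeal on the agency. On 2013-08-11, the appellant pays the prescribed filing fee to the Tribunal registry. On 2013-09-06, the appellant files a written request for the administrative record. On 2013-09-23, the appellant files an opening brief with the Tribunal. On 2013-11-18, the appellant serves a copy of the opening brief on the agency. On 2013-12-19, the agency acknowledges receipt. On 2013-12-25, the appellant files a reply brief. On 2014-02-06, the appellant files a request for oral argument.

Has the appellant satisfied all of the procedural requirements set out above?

Yes

(1) due by 2013-06-04 + 45 days = 2013-07-19; done 2013-07-14 — timely.
(2) the permitted window runs from 2013-07-14 + 20 = 2013-08-03 to 2013-07-14 + 51 = 2013-09-03; 2013-08-11 falls inside that range.
(3) the permitted window runs from 2013-08-21 + 14 = 2013-09-04 to 2013-08-21 + 55 = 2013-10-15; done 2013-09-06 — within the window.
(4) permitted from 2013-09-13 + 7 days = 2013-09-20 onward; 2013-09-23 is on or after that date.
(5) the permitted window runs from 2013-07-14 + 11 = 2013-07-25 to 2013-07-14 + 131 = 2013-11-22; 2013-11-18 falls inside that range.
(6) due by 2013-11-18 + 38 days = 2013-12-26; 2013-12-25 is within that limit.
(7) the permitted window runs from 2013-12-25 + 23 = 2014-01-17 to 2013-12-25 + 44 = 2014-02-07; 2014-02-06 falls inside that range.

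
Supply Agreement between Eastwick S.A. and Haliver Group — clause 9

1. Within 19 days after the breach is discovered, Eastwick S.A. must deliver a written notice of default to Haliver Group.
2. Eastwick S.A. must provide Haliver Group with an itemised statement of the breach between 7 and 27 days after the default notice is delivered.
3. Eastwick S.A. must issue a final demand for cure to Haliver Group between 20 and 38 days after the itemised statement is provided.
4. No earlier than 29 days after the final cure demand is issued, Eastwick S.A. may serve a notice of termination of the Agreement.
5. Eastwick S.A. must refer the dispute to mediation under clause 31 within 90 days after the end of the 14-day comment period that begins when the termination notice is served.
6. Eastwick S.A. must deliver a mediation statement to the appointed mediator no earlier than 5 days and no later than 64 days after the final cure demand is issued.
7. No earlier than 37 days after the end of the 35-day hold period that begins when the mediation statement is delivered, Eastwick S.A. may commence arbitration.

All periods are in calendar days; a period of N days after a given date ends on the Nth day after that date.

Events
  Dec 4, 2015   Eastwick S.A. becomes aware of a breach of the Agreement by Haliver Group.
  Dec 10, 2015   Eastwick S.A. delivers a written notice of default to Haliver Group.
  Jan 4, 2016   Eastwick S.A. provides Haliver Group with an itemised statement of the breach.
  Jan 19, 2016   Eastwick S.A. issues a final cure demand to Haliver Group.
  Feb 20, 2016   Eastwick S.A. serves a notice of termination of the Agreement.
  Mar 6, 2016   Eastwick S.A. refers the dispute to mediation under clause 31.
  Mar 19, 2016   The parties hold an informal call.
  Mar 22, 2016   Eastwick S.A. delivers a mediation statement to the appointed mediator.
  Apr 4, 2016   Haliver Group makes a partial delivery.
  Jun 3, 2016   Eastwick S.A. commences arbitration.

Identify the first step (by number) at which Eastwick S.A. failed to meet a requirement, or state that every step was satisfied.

Step 3

Step 1: 19 days after Dec 4, 2015 (when the breach is discovered) is Dec 23, 2015; Dec 10, 2015 is within that limit.
Step 2: the window is 7–27 days after Dec 10, 2015 (when the default notice is delivered), so Dec 17, 2015 through Jan 6, 2016; Jan 4, 2016 falls inside that range.
Step 3: the window is 20–38 days after Jan 4, 2016 (when the itemised statement is provided), so Jan 24, 2016 through Feb 11, 2016; Jan 19, 2016 is 5 days too early.
The procedure was therefore not followed at step 3.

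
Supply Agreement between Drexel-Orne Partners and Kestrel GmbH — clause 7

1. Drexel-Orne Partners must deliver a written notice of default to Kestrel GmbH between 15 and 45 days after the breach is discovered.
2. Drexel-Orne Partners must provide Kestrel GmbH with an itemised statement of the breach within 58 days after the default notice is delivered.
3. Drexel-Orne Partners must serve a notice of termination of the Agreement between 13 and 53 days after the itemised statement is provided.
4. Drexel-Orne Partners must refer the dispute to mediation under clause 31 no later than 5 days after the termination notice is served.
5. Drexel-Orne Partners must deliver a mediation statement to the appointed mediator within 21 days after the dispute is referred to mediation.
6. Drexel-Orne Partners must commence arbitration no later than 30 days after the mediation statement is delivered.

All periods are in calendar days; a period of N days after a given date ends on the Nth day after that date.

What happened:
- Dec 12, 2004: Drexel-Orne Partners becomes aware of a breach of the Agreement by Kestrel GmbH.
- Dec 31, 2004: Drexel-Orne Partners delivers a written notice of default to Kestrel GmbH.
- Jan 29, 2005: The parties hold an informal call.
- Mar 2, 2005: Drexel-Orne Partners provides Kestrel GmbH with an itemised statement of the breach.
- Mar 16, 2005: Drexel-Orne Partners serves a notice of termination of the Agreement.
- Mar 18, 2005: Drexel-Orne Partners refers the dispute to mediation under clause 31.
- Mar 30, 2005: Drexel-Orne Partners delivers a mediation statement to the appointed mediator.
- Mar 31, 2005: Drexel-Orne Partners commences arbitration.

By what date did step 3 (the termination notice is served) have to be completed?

Apr 24, 2005

Step 3 runs from Mar 2, 2005, when the itemised statement is provided. The window is 13–53 days after Mar 2, 2005; it closes on Apr 24, 2005.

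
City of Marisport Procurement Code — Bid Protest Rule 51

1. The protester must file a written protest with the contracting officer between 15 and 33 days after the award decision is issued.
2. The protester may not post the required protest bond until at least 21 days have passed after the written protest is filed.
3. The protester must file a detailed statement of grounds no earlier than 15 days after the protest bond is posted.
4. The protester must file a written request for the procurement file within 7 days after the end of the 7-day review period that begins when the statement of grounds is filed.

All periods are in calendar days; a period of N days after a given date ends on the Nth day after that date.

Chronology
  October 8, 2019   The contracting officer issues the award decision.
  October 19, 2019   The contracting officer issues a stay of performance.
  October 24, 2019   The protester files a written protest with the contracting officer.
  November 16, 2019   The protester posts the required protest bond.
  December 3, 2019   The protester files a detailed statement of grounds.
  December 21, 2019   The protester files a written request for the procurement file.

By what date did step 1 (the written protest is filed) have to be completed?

November 10, 2019

Step 1 runs from October 8, 2019, when the award decision is issued. The window is 15–33 days after October 8, 2019; it closes on November 10, 2019.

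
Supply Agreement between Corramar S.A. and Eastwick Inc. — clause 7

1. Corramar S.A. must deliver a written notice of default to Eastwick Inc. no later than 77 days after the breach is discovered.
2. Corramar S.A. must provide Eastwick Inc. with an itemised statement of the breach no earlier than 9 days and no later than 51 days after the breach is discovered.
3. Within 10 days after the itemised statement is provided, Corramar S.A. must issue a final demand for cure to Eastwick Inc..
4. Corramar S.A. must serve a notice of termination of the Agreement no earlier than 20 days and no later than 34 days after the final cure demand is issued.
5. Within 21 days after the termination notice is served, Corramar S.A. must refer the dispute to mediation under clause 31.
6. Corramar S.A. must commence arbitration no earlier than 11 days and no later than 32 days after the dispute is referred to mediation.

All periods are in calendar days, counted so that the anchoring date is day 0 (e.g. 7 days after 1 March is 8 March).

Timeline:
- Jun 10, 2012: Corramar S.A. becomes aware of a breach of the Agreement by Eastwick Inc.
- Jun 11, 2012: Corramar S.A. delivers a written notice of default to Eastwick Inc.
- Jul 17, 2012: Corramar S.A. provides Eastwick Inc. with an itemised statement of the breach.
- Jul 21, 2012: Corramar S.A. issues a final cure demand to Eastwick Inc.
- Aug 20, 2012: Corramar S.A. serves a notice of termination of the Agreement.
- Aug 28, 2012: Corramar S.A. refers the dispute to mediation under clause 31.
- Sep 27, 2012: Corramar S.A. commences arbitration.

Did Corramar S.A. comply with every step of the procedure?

Yes

(1) due by Jun 10, 2012 + 77 days = Aug 26, 2012; done Jun 11, 2012 — timely.
(2) the permitted window runs from Jun 10, 2012 + 9 = Jun 19, 2012 to Jun 10, 2012 + 51 = Jul 31, 2012; done Jul 17, 2012, which is between those dates.
(3) due by Jul 17, 2012 + 10 days = Jul 27, 2012; completed Jul 21, 2012, before the deadline.
(4) the permitted window runs from Jul 21, 2012 + 20 = Aug 10, 2012 to Jul 21, 2012 + 34 = Aug 24, 2012; done Aug 20, 2012, which is between those dates.
(5) due by Aug 20, 2012 + 21 days = Sep 10, 2012; completed Aug 28, 2012, before the deadline.
(6) the permitted window runs from Aug 28, 2012 + 11 = Sep 8, 2012 to Aug 28, 2012 + 32 = Sep 29, 2012; done Sep 27, 2012 — within the window.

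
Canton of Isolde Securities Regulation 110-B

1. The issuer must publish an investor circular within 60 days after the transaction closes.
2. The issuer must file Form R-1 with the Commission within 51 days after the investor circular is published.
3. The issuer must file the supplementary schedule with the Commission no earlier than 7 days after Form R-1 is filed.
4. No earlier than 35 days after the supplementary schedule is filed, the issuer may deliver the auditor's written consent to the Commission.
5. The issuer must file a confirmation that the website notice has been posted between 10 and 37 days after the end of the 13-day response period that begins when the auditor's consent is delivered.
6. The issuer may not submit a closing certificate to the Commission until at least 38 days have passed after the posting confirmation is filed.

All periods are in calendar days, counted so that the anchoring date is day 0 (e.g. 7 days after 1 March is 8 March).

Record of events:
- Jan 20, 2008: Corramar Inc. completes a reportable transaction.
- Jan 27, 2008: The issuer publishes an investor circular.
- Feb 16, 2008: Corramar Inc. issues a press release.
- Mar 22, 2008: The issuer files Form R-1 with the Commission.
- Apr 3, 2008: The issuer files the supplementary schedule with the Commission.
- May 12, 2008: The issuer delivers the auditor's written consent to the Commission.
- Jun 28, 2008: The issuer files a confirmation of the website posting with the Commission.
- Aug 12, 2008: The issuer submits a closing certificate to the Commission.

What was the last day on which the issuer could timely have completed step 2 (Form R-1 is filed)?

Mar 18, 2008

Step 2 runs from Jan 27, 2008, when the investor circular is published. 51 days after Jan 27, 2008 is Mar 18, 2008.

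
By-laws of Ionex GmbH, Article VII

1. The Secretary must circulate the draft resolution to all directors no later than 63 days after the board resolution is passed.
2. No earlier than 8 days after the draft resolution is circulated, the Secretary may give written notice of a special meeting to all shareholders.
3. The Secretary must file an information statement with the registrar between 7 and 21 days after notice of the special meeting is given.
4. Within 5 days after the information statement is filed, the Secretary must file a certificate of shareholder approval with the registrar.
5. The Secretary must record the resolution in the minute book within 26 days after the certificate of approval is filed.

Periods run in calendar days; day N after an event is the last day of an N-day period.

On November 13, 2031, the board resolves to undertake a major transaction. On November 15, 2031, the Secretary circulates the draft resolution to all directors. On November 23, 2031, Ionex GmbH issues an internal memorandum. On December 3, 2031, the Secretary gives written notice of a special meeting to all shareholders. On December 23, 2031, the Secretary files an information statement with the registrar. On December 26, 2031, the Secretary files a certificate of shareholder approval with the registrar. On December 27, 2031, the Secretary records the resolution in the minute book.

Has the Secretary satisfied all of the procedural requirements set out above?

Step 1 — counting 63 days from November 13, 2031 (when the board resolution is passed) gives a deadline of January 15, 2032; done November 15, 2031 — timely.
Step 2 — must wait 8 days from November 15, 2031 (when the draft resolution is circulated), so not before November 23, 2031; done December 3, 2031 — permitted.
Step 3 — 7 and 21 days from December 3, 2031 (when notice of the special meeting is given) are December 10, 2031 and December 24, 2031 respectively; done December 23, 2031, which is between those dates.
Step 4 — counting 5 days from December 23, 2031 (when the information statement is filed) gives a deadline of December 28, 2031; done December 26, 2031 — timely.
Step 5 — counting 26 days from December 26, 2031 (when the certificate of approval is filed) gives a deadline of January 21, 2032; completed December 27, 2031, before the deadline.

Yes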